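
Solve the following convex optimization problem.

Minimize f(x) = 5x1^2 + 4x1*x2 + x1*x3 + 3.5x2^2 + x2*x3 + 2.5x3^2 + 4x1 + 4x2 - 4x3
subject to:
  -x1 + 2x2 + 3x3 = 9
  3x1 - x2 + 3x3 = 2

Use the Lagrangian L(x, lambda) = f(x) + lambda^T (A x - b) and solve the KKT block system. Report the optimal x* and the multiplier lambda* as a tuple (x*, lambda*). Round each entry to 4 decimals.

Form the Lagrangian:
  L(x, lambda) = (1/2) x^T Q x + c^T x + lambda^T (A x - b)
Stationarity (grad_x L = 0): Q x + c + A^T lambda = 0.
Primal feasibility: A x = b.

This gives the KKT block system:
  [ Q   A^T ] [ x     ]   [-c ]
  [ A    0  ] [ lambda ] = [ b ]

Solving the linear system:
  x*      = (-1.2703, 0.6396, 2.1502)
  lambda* = (-2.5287, 0.4886)
  f(x*)   = 5.3286

x* = (-1.2703, 0.6396, 2.1502), lambda* = (-2.5287, 0.4886)


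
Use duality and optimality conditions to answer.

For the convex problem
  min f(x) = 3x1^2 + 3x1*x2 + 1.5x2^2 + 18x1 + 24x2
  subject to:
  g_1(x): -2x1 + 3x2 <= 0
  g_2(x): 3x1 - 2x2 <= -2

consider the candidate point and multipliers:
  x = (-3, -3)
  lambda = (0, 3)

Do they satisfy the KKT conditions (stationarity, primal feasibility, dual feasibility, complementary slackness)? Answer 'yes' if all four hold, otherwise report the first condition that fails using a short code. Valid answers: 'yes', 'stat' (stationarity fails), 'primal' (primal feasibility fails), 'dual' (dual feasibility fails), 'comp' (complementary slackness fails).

Gradient of f: grad f(x) = Q x + c = (-9, 6)
Constraint values g_i(x) = a_i^T x - b_i:
  g_1((-3, -3)) = -3
  g_2((-3, -3)) = -1
Stationarity residual: grad f(x) + sum_i lambda_i a_i = (0, 0)
  -> stationarity OK
Primal feasibility (all g_i <= 0): OK
Dual feasibility (all lambda_i >= 0): OK
Complementary slackness (lambda_i * g_i(x) = 0 for all i): FAILS

Verdict: the first failing condition is complementary_slackness -> comp.

comp


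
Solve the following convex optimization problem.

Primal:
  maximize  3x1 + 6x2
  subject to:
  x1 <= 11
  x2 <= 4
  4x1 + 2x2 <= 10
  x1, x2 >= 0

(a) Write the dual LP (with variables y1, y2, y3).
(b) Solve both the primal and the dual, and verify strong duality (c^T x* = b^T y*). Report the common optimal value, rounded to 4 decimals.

The standard primal-dual pair for 'max c^T x s.t. A x <= b, x >= 0' is:
  Dual:  min b^T y  s.t.  A^T y >= c,  y >= 0.

So the dual LP is:
  minimize  11y1 + 4y2 + 10y3
  subject to:
    y1 + 4y3 >= 3
    y2 + 2y3 >= 6
    y1, y2, y3 >= 0

Solving the primal: x* = (0.5, 4).
  primal value c^T x* = 25.5.
Solving the dual: y* = (0, 4.5, 0.75).
  dual value b^T y* = 25.5.
Strong duality: c^T x* = b^T y*. Confirmed.

25.5


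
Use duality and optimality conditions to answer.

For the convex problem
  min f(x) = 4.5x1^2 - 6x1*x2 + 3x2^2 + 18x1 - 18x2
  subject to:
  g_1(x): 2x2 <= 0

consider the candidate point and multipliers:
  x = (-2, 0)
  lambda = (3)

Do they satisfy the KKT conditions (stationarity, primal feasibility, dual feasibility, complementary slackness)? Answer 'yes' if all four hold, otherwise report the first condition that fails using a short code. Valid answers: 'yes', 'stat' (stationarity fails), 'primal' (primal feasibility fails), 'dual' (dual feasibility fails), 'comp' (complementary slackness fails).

Gradient of f: grad f(x) = Q x + c = (0, -6)
Constraint values g_i(x) = a_i^T x - b_i:
  g_1((-2, 0)) = 0
Stationarity residual: grad f(x) + sum_i lambda_i a_i = (0, 0)
  -> stationarity OK
Primal feasibility (all g_i <= 0): OK
Dual feasibility (all lambda_i >= 0): OK
Complementary slackness (lambda_i * g_i(x) = 0 for all i): OK

Verdict: yes, KKT holds.

yes


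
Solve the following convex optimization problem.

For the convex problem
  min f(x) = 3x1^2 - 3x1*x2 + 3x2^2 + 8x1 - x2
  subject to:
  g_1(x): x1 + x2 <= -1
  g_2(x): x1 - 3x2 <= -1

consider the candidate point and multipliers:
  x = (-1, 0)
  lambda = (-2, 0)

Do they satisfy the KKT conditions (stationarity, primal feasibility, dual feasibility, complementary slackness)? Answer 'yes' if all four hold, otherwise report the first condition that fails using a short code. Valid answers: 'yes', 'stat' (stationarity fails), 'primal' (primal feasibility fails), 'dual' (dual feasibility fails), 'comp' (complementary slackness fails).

Gradient of f: grad f(x) = Q x + c = (2, 2)
Constraint values g_i(x) = a_i^T x - b_i:
  g_1((-1, 0)) = 0
  g_2((-1, 0)) = 0
Stationarity residual: grad f(x) + sum_i lambda_i a_i = (0, 0)
  -> stationarity OK
Primal feasibility (all g_i <= 0): OK
Dual feasibility (all lambda_i >= 0): FAILS
Complementary slackness (lambda_i * g_i(x) = 0 for all i): OK

Verdict: the first failing condition is dual_feasibility -> dual.

dual


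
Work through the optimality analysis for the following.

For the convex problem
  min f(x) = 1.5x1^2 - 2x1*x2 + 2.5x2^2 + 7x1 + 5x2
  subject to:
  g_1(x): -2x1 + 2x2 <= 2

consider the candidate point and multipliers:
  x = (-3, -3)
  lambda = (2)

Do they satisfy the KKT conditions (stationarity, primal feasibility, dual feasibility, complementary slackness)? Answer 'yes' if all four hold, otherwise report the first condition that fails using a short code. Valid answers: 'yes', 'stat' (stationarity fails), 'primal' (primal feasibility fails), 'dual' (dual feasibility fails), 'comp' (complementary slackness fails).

Gradient of f: grad f(x) = Q x + c = (4, -4)
Constraint values g_i(x) = a_i^T x - b_i:
  g_1((-3, -3)) = -2
Stationarity residual: grad f(x) + sum_i lambda_i a_i = (0, 0)
  -> stationarity OK
Primal feasibility (all g_i <= 0): OK
Dual feasibility (all lambda_i >= 0): OK
Complementary slackness (lambda_i * g_i(x) = 0 for all i): FAILS

Verdict: the first failing condition is complementary_slackness -> comp.

comp


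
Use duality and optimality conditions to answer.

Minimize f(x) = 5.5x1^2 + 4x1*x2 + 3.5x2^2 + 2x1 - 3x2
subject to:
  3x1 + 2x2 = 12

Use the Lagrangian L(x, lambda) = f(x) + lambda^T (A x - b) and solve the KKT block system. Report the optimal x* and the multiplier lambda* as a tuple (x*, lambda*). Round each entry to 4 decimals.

Form the Lagrangian:
  L(x, lambda) = (1/2) x^T Q x + c^T x + lambda^T (A x - b)
Stationarity (grad_x L = 0): Q x + c + A^T lambda = 0.
Primal feasibility: A x = b.

This gives the KKT block system:
  [ Q   A^T ] [ x     ]   [-c ]
  [ A    0  ] [ lambda ] = [ b ]

Solving the linear system:
  x*      = (2.2034, 2.6949)
  lambda* = (-12.339)
  f(x*)   = 72.1949

x* = (2.2034, 2.6949), lambda* = (-12.339)


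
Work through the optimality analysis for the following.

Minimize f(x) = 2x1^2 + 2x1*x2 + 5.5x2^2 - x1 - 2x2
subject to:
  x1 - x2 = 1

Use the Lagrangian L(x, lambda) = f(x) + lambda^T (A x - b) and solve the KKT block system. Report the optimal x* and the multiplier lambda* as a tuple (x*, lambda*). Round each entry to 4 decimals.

Form the Lagrangian:
  L(x, lambda) = (1/2) x^T Q x + c^T x + lambda^T (A x - b)
Stationarity (grad_x L = 0): Q x + c + A^T lambda = 0.
Primal feasibility: A x = b.

This gives the KKT block system:
  [ Q   A^T ] [ x     ]   [-c ]
  [ A    0  ] [ lambda ] = [ b ]

Solving the linear system:
  x*      = (0.8421, -0.1579)
  lambda* = (-2.0526)
  f(x*)   = 0.7632

x* = (0.8421, -0.1579), lambda* = (-2.0526)


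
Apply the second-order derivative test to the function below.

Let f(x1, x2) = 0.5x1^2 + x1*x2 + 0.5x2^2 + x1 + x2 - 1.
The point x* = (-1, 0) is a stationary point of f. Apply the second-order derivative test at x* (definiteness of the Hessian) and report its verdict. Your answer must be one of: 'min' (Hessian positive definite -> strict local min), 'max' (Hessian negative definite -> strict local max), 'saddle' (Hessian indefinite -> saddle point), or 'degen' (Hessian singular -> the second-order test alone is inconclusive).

Compute the Hessian H = grad^2 f:
  H = [[1, 1], [1, 1]]
Verify stationarity: grad f(x*) = H x* + g = (0, 0).
Eigenvalues of H: 0, 2.
H has a zero eigenvalue (singular; positive semidefinite but not definite), so H is neither positive definite, negative definite, nor indefinite. The second-order test alone is inconclusive -> degen.
(Indeed, f is constant along the null direction of H through x*, so x* is not a strict local extremum.)

degen


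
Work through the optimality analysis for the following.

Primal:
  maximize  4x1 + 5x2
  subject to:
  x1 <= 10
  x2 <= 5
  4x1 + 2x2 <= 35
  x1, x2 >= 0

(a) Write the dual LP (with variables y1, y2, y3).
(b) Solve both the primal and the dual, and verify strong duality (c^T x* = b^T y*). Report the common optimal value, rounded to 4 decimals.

The standard primal-dual pair for 'max c^T x s.t. A x <= b, x >= 0' is:
  Dual:  min b^T y  s.t.  A^T y >= c,  y >= 0.

So the dual LP is:
  minimize  10y1 + 5y2 + 35y3
  subject to:
    y1 + 4y3 >= 4
    y2 + 2y3 >= 5
    y1, y2, y3 >= 0

Solving the primal: x* = (6.25, 5).
  primal value c^T x* = 50.
Solving the dual: y* = (0, 3, 1).
  dual value b^T y* = 50.
Strong duality: c^T x* = b^T y*. Confirmed.

50


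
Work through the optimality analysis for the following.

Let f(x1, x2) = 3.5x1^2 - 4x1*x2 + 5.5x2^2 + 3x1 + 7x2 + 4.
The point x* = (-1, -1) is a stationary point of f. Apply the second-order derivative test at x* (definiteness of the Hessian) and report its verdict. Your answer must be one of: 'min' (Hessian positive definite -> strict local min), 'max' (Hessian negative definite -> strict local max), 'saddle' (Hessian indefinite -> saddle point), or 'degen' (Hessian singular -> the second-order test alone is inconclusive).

Compute the Hessian H = grad^2 f:
  H = [[7, -4], [-4, 11]]
Verify stationarity: grad f(x*) = H x* + g = (0, 0).
Eigenvalues of H: 4.5279, 13.4721.
Both eigenvalues > 0, so H is positive definite -> x* is a strict local min.

min


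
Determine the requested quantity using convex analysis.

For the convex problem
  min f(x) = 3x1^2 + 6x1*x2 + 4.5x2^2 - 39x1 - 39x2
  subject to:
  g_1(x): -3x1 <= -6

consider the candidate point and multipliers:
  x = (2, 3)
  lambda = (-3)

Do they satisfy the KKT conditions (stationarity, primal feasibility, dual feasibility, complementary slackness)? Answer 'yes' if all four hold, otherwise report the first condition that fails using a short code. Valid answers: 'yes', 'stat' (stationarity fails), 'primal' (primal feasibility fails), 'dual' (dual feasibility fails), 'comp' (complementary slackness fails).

Gradient of f: grad f(x) = Q x + c = (-9, 0)
Constraint values g_i(x) = a_i^T x - b_i:
  g_1((2, 3)) = 0
Stationarity residual: grad f(x) + sum_i lambda_i a_i = (0, 0)
  -> stationarity OK
Primal feasibility (all g_i <= 0): OK
Dual feasibility (all lambda_i >= 0): FAILS
Complementary slackness (lambda_i * g_i(x) = 0 for all i): OK

Verdict: the first failing condition is dual_feasibility -> dual.

dual


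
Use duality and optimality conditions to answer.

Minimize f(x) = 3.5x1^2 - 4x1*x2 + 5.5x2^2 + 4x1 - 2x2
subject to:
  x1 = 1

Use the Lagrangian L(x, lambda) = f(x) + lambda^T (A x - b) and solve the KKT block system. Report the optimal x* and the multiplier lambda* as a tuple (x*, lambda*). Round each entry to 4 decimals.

Form the Lagrangian:
  L(x, lambda) = (1/2) x^T Q x + c^T x + lambda^T (A x - b)
Stationarity (grad_x L = 0): Q x + c + A^T lambda = 0.
Primal feasibility: A x = b.

This gives the KKT block system:
  [ Q   A^T ] [ x     ]   [-c ]
  [ A    0  ] [ lambda ] = [ b ]

Solving the linear system:
  x*      = (1, 0.5455)
  lambda* = (-8.8182)
  f(x*)   = 5.8636

x* = (1, 0.5455), lambda* = (-8.8182)


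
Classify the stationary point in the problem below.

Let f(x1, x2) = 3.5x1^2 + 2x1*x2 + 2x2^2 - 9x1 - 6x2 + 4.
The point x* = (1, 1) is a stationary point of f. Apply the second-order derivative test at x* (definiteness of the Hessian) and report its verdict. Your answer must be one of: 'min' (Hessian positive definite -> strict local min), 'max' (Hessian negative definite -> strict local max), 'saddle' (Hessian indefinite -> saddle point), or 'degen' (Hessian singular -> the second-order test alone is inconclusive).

Compute the Hessian H = grad^2 f:
  H = [[7, 2], [2, 4]]
Verify stationarity: grad f(x*) = H x* + g = (0, 0).
Eigenvalues of H: 3, 8.
Both eigenvalues > 0, so H is positive definite -> x* is a strict local min.

min


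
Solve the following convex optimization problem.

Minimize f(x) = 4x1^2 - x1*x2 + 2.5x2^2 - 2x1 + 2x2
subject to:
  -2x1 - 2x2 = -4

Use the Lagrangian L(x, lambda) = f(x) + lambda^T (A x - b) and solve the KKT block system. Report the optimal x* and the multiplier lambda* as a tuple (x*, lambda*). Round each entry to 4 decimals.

Form the Lagrangian:
  L(x, lambda) = (1/2) x^T Q x + c^T x + lambda^T (A x - b)
Stationarity (grad_x L = 0): Q x + c + A^T lambda = 0.
Primal feasibility: A x = b.

This gives the KKT block system:
  [ Q   A^T ] [ x     ]   [-c ]
  [ A    0  ] [ lambda ] = [ b ]

Solving the linear system:
  x*      = (1.0667, 0.9333)
  lambda* = (2.8)
  f(x*)   = 5.4667

x* = (1.0667, 0.9333), lambda* = (2.8)


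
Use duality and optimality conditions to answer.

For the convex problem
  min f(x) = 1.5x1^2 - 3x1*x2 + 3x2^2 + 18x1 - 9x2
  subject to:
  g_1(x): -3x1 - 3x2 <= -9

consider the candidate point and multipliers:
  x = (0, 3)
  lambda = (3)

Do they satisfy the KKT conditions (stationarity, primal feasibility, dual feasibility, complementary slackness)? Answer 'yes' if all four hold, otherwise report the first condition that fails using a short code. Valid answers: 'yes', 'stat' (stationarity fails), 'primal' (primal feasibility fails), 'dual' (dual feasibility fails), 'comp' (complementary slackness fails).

Gradient of f: grad f(x) = Q x + c = (9, 9)
Constraint values g_i(x) = a_i^T x - b_i:
  g_1((0, 3)) = 0
Stationarity residual: grad f(x) + sum_i lambda_i a_i = (0, 0)
  -> stationarity OK
Primal feasibility (all g_i <= 0): OK
Dual feasibility (all lambda_i >= 0): OK
Complementary slackness (lambda_i * g_i(x) = 0 for all i): OK

Verdict: yes, KKT holds.

yes


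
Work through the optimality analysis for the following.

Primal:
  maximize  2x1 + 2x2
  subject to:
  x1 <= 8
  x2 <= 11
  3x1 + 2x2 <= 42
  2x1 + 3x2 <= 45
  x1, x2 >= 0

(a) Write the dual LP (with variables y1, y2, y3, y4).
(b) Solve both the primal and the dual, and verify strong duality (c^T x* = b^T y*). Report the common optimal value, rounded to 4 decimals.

The standard primal-dual pair for 'max c^T x s.t. A x <= b, x >= 0' is:
  Dual:  min b^T y  s.t.  A^T y >= c,  y >= 0.

So the dual LP is:
  minimize  8y1 + 11y2 + 42y3 + 45y4
  subject to:
    y1 + 3y3 + 2y4 >= 2
    y2 + 2y3 + 3y4 >= 2
    y1, y2, y3, y4 >= 0

Solving the primal: x* = (7.2, 10.2).
  primal value c^T x* = 34.8.
Solving the dual: y* = (0, 0, 0.4, 0.4).
  dual value b^T y* = 34.8.
Strong duality: c^T x* = b^T y*. Confirmed.

34.8


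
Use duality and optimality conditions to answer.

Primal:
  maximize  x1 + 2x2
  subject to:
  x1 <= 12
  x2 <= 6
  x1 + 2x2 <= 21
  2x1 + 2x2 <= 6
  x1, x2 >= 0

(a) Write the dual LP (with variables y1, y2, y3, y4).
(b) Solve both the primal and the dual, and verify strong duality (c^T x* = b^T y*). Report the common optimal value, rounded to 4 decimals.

The standard primal-dual pair for 'max c^T x s.t. A x <= b, x >= 0' is:
  Dual:  min b^T y  s.t.  A^T y >= c,  y >= 0.

So the dual LP is:
  minimize  12y1 + 6y2 + 21y3 + 6y4
  subject to:
    y1 + y3 + 2y4 >= 1
    y2 + 2y3 + 2y4 >= 2
    y1, y2, y3, y4 >= 0

Solving the primal: x* = (0, 3).
  primal value c^T x* = 6.
Solving the dual: y* = (0, 0, 0, 1).
  dual value b^T y* = 6.
Strong duality: c^T x* = b^T y*. Confirmed.

6


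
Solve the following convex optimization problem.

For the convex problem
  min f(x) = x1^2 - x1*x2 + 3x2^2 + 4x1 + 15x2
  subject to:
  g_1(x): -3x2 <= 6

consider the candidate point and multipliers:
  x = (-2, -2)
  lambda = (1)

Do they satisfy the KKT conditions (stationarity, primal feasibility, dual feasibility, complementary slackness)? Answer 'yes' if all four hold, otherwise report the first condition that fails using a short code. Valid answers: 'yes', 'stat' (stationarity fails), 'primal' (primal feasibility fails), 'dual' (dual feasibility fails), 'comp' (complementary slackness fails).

Gradient of f: grad f(x) = Q x + c = (2, 5)
Constraint values g_i(x) = a_i^T x - b_i:
  g_1((-2, -2)) = 0
Stationarity residual: grad f(x) + sum_i lambda_i a_i = (2, 2)
  -> stationarity FAILS
Primal feasibility (all g_i <= 0): OK
Dual feasibility (all lambda_i >= 0): OK
Complementary slackness (lambda_i * g_i(x) = 0 for all i): OK

Verdict: the first failing condition is stationarity -> stat.

stat


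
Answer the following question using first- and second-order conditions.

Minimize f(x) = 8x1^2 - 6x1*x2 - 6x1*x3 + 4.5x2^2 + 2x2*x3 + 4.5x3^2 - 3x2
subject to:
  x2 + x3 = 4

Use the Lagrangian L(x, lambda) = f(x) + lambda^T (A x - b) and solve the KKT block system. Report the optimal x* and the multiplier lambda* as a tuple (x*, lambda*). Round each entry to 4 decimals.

Form the Lagrangian:
  L(x, lambda) = (1/2) x^T Q x + c^T x + lambda^T (A x - b)
Stationarity (grad_x L = 0): Q x + c + A^T lambda = 0.
Primal feasibility: A x = b.

This gives the KKT block system:
  [ Q   A^T ] [ x     ]   [-c ]
  [ A    0  ] [ lambda ] = [ b ]

Solving the linear system:
  x*      = (1.5, 2.2143, 1.7857)
  lambda* = (-11.5)
  f(x*)   = 19.6786

x* = (1.5, 2.2143, 1.7857), lambda* = (-11.5)


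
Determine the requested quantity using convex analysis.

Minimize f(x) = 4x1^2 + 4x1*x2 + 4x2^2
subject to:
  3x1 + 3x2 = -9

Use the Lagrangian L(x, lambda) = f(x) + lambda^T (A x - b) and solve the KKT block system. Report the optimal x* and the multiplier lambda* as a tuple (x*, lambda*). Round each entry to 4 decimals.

Form the Lagrangian:
  L(x, lambda) = (1/2) x^T Q x + c^T x + lambda^T (A x - b)
Stationarity (grad_x L = 0): Q x + c + A^T lambda = 0.
Primal feasibility: A x = b.

This gives the KKT block system:
  [ Q   A^T ] [ x     ]   [-c ]
  [ A    0  ] [ lambda ] = [ b ]

Solving the linear system:
  x*      = (-1.5, -1.5)
  lambda* = (6)
  f(x*)   = 27

x* = (-1.5, -1.5), lambda* = (6)


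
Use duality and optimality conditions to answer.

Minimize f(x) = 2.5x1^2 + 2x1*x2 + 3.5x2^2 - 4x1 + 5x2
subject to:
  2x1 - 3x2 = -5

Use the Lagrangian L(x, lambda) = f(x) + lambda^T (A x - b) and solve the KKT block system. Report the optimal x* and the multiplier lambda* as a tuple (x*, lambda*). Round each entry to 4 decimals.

Form the Lagrangian:
  L(x, lambda) = (1/2) x^T Q x + c^T x + lambda^T (A x - b)
Stationarity (grad_x L = 0): Q x + c + A^T lambda = 0.
Primal feasibility: A x = b.

This gives the KKT block system:
  [ Q   A^T ] [ x     ]   [-c ]
  [ A    0  ] [ lambda ] = [ b ]

Solving the linear system:
  x*      = (-0.9691, 1.0206)
  lambda* = (3.4021)
  f(x*)   = 12.9948

x* = (-0.9691, 1.0206), lambda* = (3.4021)


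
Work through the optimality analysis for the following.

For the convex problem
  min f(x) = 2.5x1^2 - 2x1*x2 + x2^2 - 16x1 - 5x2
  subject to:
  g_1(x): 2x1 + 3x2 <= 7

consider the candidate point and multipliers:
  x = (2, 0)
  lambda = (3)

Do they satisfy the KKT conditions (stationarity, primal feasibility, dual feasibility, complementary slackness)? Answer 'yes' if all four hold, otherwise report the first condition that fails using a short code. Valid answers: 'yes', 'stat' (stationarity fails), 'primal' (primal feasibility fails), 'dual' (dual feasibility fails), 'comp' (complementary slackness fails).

Gradient of f: grad f(x) = Q x + c = (-6, -9)
Constraint values g_i(x) = a_i^T x - b_i:
  g_1((2, 0)) = -3
Stationarity residual: grad f(x) + sum_i lambda_i a_i = (0, 0)
  -> stationarity OK
Primal feasibility (all g_i <= 0): OK
Dual feasibility (all lambda_i >= 0): OK
Complementary slackness (lambda_i * g_i(x) = 0 for all i): FAILS

Verdict: the first failing condition is complementary_slackness -> comp.

comp


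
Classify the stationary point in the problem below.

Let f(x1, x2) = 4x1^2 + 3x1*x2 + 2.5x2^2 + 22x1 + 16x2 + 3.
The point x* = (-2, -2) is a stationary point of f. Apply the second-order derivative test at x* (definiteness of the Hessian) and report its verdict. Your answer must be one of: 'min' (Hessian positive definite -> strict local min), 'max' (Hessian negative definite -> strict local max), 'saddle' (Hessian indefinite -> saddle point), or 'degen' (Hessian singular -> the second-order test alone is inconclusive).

Compute the Hessian H = grad^2 f:
  H = [[8, 3], [3, 5]]
Verify stationarity: grad f(x*) = H x* + g = (0, 0).
Eigenvalues of H: 3.1459, 9.8541.
Both eigenvalues > 0, so H is positive definite -> x* is a strict local min.

min


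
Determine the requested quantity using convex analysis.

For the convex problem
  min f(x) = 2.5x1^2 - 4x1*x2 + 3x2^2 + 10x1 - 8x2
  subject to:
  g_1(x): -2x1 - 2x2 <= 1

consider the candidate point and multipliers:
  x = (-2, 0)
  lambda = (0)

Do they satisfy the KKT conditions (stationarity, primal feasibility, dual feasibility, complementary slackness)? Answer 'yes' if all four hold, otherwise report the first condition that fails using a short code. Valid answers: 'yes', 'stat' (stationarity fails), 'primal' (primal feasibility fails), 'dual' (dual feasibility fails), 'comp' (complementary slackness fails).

Gradient of f: grad f(x) = Q x + c = (0, 0)
Constraint values g_i(x) = a_i^T x - b_i:
  g_1((-2, 0)) = 3
Stationarity residual: grad f(x) + sum_i lambda_i a_i = (0, 0)
  -> stationarity OK
Primal feasibility (all g_i <= 0): FAILS
Dual feasibility (all lambda_i >= 0): OK
Complementary slackness (lambda_i * g_i(x) = 0 for all i): OK

Verdict: the first failing condition is primal_feasibility -> primal.

primal


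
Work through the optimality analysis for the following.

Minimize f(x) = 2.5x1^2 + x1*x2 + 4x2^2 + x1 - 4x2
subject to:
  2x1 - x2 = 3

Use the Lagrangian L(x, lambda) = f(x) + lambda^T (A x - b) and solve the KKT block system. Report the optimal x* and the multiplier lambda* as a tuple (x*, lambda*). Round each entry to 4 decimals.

Form the Lagrangian:
  L(x, lambda) = (1/2) x^T Q x + c^T x + lambda^T (A x - b)
Stationarity (grad_x L = 0): Q x + c + A^T lambda = 0.
Primal feasibility: A x = b.

This gives the KKT block system:
  [ Q   A^T ] [ x     ]   [-c ]
  [ A    0  ] [ lambda ] = [ b ]

Solving the linear system:
  x*      = (1.4146, -0.1707)
  lambda* = (-3.9512)
  f(x*)   = 6.9756

x* = (1.4146, -0.1707), lambda* = (-3.9512)


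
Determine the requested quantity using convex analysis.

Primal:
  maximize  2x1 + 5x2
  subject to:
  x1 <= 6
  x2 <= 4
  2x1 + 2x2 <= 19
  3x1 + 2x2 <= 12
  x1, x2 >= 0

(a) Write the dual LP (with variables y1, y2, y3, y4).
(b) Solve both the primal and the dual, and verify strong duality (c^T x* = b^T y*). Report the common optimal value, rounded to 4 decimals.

The standard primal-dual pair for 'max c^T x s.t. A x <= b, x >= 0' is:
  Dual:  min b^T y  s.t.  A^T y >= c,  y >= 0.

So the dual LP is:
  minimize  6y1 + 4y2 + 19y3 + 12y4
  subject to:
    y1 + 2y3 + 3y4 >= 2
    y2 + 2y3 + 2y4 >= 5
    y1, y2, y3, y4 >= 0

Solving the primal: x* = (1.3333, 4).
  primal value c^T x* = 22.6667.
Solving the dual: y* = (0, 3.6667, 0, 0.6667).
  dual value b^T y* = 22.6667.
Strong duality: c^T x* = b^T y*. Confirmed.

22.6667


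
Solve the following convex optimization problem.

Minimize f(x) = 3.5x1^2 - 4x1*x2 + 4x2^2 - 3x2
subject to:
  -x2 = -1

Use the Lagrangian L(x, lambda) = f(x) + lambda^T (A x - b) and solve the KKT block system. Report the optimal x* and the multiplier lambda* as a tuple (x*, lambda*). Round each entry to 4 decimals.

Form the Lagrangian:
  L(x, lambda) = (1/2) x^T Q x + c^T x + lambda^T (A x - b)
Stationarity (grad_x L = 0): Q x + c + A^T lambda = 0.
Primal feasibility: A x = b.

This gives the KKT block system:
  [ Q   A^T ] [ x     ]   [-c ]
  [ A    0  ] [ lambda ] = [ b ]

Solving the linear system:
  x*      = (0.5714, 1)
  lambda* = (2.7143)
  f(x*)   = -0.1429

x* = (0.5714, 1), lambda* = (2.7143)


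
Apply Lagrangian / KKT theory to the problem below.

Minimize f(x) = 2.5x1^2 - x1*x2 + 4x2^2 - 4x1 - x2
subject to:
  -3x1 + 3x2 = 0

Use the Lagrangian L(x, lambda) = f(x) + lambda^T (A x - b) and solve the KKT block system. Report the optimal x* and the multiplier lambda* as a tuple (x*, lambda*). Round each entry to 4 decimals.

Form the Lagrangian:
  L(x, lambda) = (1/2) x^T Q x + c^T x + lambda^T (A x - b)
Stationarity (grad_x L = 0): Q x + c + A^T lambda = 0.
Primal feasibility: A x = b.

This gives the KKT block system:
  [ Q   A^T ] [ x     ]   [-c ]
  [ A    0  ] [ lambda ] = [ b ]

Solving the linear system:
  x*      = (0.4545, 0.4545)
  lambda* = (-0.7273)
  f(x*)   = -1.1364

x* = (0.4545, 0.4545), lambda* = (-0.7273)


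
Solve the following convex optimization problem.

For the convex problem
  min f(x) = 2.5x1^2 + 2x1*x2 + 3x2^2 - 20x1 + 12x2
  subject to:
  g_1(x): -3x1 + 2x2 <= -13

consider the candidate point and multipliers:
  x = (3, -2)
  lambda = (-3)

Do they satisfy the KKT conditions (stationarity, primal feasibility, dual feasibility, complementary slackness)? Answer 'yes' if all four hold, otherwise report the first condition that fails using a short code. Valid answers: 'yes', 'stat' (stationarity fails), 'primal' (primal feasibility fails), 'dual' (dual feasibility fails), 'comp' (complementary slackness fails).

Gradient of f: grad f(x) = Q x + c = (-9, 6)
Constraint values g_i(x) = a_i^T x - b_i:
  g_1((3, -2)) = 0
Stationarity residual: grad f(x) + sum_i lambda_i a_i = (0, 0)
  -> stationarity OK
Primal feasibility (all g_i <= 0): OK
Dual feasibility (all lambda_i >= 0): FAILS
Complementary slackness (lambda_i * g_i(x) = 0 for all i): OK

Verdict: the first failing condition is dual_feasibility -> dual.

dual


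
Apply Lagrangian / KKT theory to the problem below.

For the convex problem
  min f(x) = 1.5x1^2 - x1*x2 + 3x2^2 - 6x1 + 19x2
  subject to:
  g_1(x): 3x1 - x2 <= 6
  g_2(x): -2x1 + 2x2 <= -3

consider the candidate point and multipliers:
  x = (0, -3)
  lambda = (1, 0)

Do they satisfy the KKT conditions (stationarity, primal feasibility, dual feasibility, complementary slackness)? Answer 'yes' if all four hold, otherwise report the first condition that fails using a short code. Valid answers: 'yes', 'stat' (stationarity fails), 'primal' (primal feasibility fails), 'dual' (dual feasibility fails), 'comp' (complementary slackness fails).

Gradient of f: grad f(x) = Q x + c = (-3, 1)
Constraint values g_i(x) = a_i^T x - b_i:
  g_1((0, -3)) = -3
  g_2((0, -3)) = -3
Stationarity residual: grad f(x) + sum_i lambda_i a_i = (0, 0)
  -> stationarity OK
Primal feasibility (all g_i <= 0): OK
Dual feasibility (all lambda_i >= 0): OK
Complementary slackness (lambda_i * g_i(x) = 0 for all i): FAILS

Verdict: the first failing condition is complementary_slackness -> comp.

comp


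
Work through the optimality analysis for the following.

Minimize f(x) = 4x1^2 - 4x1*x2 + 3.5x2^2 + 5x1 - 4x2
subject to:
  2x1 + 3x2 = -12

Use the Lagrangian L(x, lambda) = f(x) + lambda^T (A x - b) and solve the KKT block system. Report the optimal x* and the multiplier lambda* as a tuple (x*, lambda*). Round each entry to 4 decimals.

Form the Lagrangian:
  L(x, lambda) = (1/2) x^T Q x + c^T x + lambda^T (A x - b)
Stationarity (grad_x L = 0): Q x + c + A^T lambda = 0.
Primal feasibility: A x = b.

This gives the KKT block system:
  [ Q   A^T ] [ x     ]   [-c ]
  [ A    0  ] [ lambda ] = [ b ]

Solving the linear system:
  x*      = (-2.5743, -2.2838)
  lambda* = (3.2297)
  f(x*)   = 17.5101

x* = (-2.5743, -2.2838), lambda* = (3.2297)


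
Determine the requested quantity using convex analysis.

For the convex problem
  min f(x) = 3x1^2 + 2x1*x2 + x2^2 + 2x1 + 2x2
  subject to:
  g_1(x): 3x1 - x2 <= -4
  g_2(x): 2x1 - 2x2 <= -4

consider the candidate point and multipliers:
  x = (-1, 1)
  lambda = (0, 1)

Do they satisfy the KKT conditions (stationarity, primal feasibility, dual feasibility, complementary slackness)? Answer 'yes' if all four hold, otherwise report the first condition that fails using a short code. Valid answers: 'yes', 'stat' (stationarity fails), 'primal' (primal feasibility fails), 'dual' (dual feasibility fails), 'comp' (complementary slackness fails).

Gradient of f: grad f(x) = Q x + c = (-2, 2)
Constraint values g_i(x) = a_i^T x - b_i:
  g_1((-1, 1)) = 0
  g_2((-1, 1)) = 0
Stationarity residual: grad f(x) + sum_i lambda_i a_i = (0, 0)
  -> stationarity OK
Primal feasibility (all g_i <= 0): OK
Dual feasibility (all lambda_i >= 0): OK
Complementary slackness (lambda_i * g_i(x) = 0 for all i): OK

Verdict: yes, KKT holds.

yes


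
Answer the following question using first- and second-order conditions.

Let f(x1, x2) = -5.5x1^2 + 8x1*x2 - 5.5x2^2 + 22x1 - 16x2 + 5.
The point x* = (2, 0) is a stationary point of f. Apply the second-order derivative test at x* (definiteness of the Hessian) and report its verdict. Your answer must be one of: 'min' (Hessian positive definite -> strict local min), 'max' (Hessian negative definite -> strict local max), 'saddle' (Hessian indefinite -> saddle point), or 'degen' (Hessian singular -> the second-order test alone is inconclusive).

Compute the Hessian H = grad^2 f:
  H = [[-11, 8], [8, -11]]
Verify stationarity: grad f(x*) = H x* + g = (0, 0).
Eigenvalues of H: -19, -3.
Both eigenvalues < 0, so H is negative definite -> x* is a strict local max.

max


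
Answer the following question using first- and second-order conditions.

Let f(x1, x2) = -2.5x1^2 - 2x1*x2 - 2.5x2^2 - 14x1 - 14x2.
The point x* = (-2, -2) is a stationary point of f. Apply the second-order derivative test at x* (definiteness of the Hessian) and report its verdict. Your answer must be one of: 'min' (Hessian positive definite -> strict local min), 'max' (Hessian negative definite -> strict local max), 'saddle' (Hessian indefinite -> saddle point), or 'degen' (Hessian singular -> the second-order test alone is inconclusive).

Compute the Hessian H = grad^2 f:
  H = [[-5, -2], [-2, -5]]
Verify stationarity: grad f(x*) = H x* + g = (0, 0).
Eigenvalues of H: -7, -3.
Both eigenvalues < 0, so H is negative definite -> x* is a strict local max.

max


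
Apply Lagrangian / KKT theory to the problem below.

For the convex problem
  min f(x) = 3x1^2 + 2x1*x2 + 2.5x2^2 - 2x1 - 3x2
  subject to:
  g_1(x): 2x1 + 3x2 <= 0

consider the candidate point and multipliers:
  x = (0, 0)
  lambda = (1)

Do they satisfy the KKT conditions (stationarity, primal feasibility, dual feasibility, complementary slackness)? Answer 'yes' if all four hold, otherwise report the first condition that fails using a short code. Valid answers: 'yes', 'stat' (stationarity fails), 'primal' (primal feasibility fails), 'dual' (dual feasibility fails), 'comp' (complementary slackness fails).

Gradient of f: grad f(x) = Q x + c = (-2, -3)
Constraint values g_i(x) = a_i^T x - b_i:
  g_1((0, 0)) = 0
Stationarity residual: grad f(x) + sum_i lambda_i a_i = (0, 0)
  -> stationarity OK
Primal feasibility (all g_i <= 0): OK
Dual feasibility (all lambda_i >= 0): OK
Complementary slackness (lambda_i * g_i(x) = 0 for all i): OK

Verdict: yes, KKT holds.

yes


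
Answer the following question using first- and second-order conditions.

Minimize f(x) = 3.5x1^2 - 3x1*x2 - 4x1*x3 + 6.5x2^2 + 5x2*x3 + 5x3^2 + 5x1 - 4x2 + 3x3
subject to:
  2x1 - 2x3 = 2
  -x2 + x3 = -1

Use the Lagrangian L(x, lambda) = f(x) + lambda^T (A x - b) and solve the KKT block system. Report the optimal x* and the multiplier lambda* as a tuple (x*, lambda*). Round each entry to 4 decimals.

Form the Lagrangian:
  L(x, lambda) = (1/2) x^T Q x + c^T x + lambda^T (A x - b)
Stationarity (grad_x L = 0): Q x + c + A^T lambda = 0.
Primal feasibility: A x = b.

This gives the KKT block system:
  [ Q   A^T ] [ x     ]   [-c ]
  [ A    0  ] [ lambda ] = [ b ]

Solving the linear system:
  x*      = (0.2692, 0.2692, -0.7308)
  lambda* = (-4.5, -4.9615)
  f(x*)   = 1.0577

x* = (0.2692, 0.2692, -0.7308), lambda* = (-4.5, -4.9615)


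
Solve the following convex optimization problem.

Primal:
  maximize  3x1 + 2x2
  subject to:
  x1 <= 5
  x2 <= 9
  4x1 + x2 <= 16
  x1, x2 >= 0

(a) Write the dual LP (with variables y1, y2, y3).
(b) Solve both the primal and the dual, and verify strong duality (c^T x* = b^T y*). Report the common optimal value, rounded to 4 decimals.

The standard primal-dual pair for 'max c^T x s.t. A x <= b, x >= 0' is:
  Dual:  min b^T y  s.t.  A^T y >= c,  y >= 0.

So the dual LP is:
  minimize  5y1 + 9y2 + 16y3
  subject to:
    y1 + 4y3 >= 3
    y2 + y3 >= 2
    y1, y2, y3 >= 0

Solving the primal: x* = (1.75, 9).
  primal value c^T x* = 23.25.
Solving the dual: y* = (0, 1.25, 0.75).
  dual value b^T y* = 23.25.
Strong duality: c^T x* = b^T y*. Confirmed.

23.25


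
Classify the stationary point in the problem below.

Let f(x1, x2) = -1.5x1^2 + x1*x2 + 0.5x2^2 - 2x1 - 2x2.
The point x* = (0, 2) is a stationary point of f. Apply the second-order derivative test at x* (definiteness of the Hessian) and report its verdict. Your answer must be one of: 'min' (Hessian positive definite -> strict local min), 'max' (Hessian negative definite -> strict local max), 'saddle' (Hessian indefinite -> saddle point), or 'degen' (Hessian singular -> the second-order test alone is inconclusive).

Compute the Hessian H = grad^2 f:
  H = [[-3, 1], [1, 1]]
Verify stationarity: grad f(x*) = H x* + g = (0, 0).
Eigenvalues of H: -3.2361, 1.2361.
Eigenvalues have mixed signs, so H is indefinite -> x* is a saddle point.

saddle


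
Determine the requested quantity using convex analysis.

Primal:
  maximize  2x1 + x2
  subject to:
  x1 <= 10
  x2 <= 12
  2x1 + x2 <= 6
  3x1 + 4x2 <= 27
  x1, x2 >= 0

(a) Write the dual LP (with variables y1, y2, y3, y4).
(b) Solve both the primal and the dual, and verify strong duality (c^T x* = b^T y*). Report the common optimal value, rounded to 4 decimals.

The standard primal-dual pair for 'max c^T x s.t. A x <= b, x >= 0' is:
  Dual:  min b^T y  s.t.  A^T y >= c,  y >= 0.

So the dual LP is:
  minimize  10y1 + 12y2 + 6y3 + 27y4
  subject to:
    y1 + 2y3 + 3y4 >= 2
    y2 + y3 + 4y4 >= 1
    y1, y2, y3, y4 >= 0

Solving the primal: x* = (0, 6).
  primal value c^T x* = 6.
Solving the dual: y* = (0, 0, 1, 0).
  dual value b^T y* = 6.
Strong duality: c^T x* = b^T y*. Confirmed.

6


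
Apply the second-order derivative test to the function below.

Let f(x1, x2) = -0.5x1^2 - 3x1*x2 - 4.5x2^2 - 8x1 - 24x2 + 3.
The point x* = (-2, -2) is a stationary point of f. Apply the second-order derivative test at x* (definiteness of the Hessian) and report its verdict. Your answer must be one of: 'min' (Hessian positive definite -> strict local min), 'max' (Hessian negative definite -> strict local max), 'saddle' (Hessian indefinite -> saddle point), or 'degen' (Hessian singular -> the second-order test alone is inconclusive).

Compute the Hessian H = grad^2 f:
  H = [[-1, -3], [-3, -9]]
Verify stationarity: grad f(x*) = H x* + g = (0, 0).
Eigenvalues of H: -10, 0.
H has a zero eigenvalue (singular; negative semidefinite but not definite), so H is neither positive definite, negative definite, nor indefinite. The second-order test alone is inconclusive -> degen.
(Indeed, f is constant along the null direction of H through x*, so x* is not a strict local extremum.)

degen


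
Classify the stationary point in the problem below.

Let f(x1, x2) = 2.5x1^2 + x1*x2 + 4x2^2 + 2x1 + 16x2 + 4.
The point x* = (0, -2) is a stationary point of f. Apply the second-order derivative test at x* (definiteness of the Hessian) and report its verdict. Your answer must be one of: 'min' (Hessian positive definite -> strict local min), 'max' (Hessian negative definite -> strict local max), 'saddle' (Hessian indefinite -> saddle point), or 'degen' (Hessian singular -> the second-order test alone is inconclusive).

Compute the Hessian H = grad^2 f:
  H = [[5, 1], [1, 8]]
Verify stationarity: grad f(x*) = H x* + g = (0, 0).
Eigenvalues of H: 4.6972, 8.3028.
Both eigenvalues > 0, so H is positive definite -> x* is a strict local min.

min


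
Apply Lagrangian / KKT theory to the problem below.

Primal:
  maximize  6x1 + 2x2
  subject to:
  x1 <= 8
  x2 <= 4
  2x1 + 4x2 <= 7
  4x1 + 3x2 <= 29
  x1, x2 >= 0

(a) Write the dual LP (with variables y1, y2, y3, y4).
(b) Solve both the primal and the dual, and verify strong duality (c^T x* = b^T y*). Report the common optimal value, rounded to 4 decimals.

The standard primal-dual pair for 'max c^T x s.t. A x <= b, x >= 0' is:
  Dual:  min b^T y  s.t.  A^T y >= c,  y >= 0.

So the dual LP is:
  minimize  8y1 + 4y2 + 7y3 + 29y4
  subject to:
    y1 + 2y3 + 4y4 >= 6
    y2 + 4y3 + 3y4 >= 2
    y1, y2, y3, y4 >= 0

Solving the primal: x* = (3.5, 0).
  primal value c^T x* = 21.
Solving the dual: y* = (0, 0, 3, 0).
  dual value b^T y* = 21.
Strong duality: c^T x* = b^T y*. Confirmed.

21


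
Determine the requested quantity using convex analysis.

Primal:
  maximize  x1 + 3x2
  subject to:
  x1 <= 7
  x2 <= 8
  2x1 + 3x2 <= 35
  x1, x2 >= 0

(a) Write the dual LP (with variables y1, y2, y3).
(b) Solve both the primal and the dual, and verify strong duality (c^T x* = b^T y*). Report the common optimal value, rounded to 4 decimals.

The standard primal-dual pair for 'max c^T x s.t. A x <= b, x >= 0' is:
  Dual:  min b^T y  s.t.  A^T y >= c,  y >= 0.

So the dual LP is:
  minimize  7y1 + 8y2 + 35y3
  subject to:
    y1 + 2y3 >= 1
    y2 + 3y3 >= 3
    y1, y2, y3 >= 0

Solving the primal: x* = (5.5, 8).
  primal value c^T x* = 29.5.
Solving the dual: y* = (0, 1.5, 0.5).
  dual value b^T y* = 29.5.
Strong duality: c^T x* = b^T y*. Confirmed.

29.5


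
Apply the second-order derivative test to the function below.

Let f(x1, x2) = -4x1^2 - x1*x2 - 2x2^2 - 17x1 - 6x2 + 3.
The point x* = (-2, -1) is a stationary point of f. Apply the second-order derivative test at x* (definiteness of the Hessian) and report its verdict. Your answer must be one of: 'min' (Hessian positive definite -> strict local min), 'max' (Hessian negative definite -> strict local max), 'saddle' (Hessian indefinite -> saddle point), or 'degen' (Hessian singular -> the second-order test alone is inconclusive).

Compute the Hessian H = grad^2 f:
  H = [[-8, -1], [-1, -4]]
Verify stationarity: grad f(x*) = H x* + g = (0, 0).
Eigenvalues of H: -8.2361, -3.7639.
Both eigenvalues < 0, so H is negative definite -> x* is a strict local max.

max


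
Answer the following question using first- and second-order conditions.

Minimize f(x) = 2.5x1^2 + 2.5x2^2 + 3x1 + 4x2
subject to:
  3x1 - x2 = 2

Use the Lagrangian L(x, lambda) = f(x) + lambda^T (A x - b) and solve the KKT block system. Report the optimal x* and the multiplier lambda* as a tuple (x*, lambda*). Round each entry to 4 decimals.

Form the Lagrangian:
  L(x, lambda) = (1/2) x^T Q x + c^T x + lambda^T (A x - b)
Stationarity (grad_x L = 0): Q x + c + A^T lambda = 0.
Primal feasibility: A x = b.

This gives the KKT block system:
  [ Q   A^T ] [ x     ]   [-c ]
  [ A    0  ] [ lambda ] = [ b ]

Solving the linear system:
  x*      = (0.3, -1.1)
  lambda* = (-1.5)
  f(x*)   = -0.25

x* = (0.3, -1.1), lambda* = (-1.5)


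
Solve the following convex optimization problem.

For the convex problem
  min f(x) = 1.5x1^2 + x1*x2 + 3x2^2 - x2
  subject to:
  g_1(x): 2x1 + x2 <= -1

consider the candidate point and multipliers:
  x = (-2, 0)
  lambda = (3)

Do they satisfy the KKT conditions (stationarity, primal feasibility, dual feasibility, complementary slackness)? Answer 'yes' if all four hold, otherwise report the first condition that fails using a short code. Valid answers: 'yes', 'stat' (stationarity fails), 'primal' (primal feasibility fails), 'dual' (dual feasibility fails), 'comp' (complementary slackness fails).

Gradient of f: grad f(x) = Q x + c = (-6, -3)
Constraint values g_i(x) = a_i^T x - b_i:
  g_1((-2, 0)) = -3
Stationarity residual: grad f(x) + sum_i lambda_i a_i = (0, 0)
  -> stationarity OK
Primal feasibility (all g_i <= 0): OK
Dual feasibility (all lambda_i >= 0): OK
Complementary slackness (lambda_i * g_i(x) = 0 for all i): FAILS

Verdict: the first failing condition is complementary_slackness -> comp.

comp


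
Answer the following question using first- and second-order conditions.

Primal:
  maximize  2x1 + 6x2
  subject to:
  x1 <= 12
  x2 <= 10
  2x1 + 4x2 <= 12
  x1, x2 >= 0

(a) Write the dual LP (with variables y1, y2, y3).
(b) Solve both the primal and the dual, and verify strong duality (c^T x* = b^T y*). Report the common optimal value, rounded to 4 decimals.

The standard primal-dual pair for 'max c^T x s.t. A x <= b, x >= 0' is:
  Dual:  min b^T y  s.t.  A^T y >= c,  y >= 0.

So the dual LP is:
  minimize  12y1 + 10y2 + 12y3
  subject to:
    y1 + 2y3 >= 2
    y2 + 4y3 >= 6
    y1, y2, y3 >= 0

Solving the primal: x* = (0, 3).
  primal value c^T x* = 18.
Solving the dual: y* = (0, 0, 1.5).
  dual value b^T y* = 18.
Strong duality: c^T x* = b^T y*. Confirmed.

18
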